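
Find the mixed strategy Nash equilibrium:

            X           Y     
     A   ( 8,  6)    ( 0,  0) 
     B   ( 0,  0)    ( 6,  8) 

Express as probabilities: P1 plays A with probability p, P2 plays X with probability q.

p = 0.5714, q = 0.4286

Work:
Find probabilities that make opponent indifferent:
P2 chooses q to make P1 indifferent between A and B
P1 chooses p to make P2 indifferent between X and Y
Mixed NE: P1 plays (A: 0.5714, B: 0.4286), P2 plays (X: 0.4286, Y: 0.5714)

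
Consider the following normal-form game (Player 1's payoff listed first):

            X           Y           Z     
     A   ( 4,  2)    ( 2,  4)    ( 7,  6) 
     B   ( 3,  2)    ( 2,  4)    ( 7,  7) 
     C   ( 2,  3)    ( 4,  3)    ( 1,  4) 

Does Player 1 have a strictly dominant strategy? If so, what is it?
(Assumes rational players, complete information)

No strictly dominant strategy exists for Player 1

Work:
A strategy strictly dominates another if it gives a strictly higher payoff against every opponent action. Compare each pair of P1's strategies column-by-column:
  A vs B: [4 vs 3, 2 vs 2, 7 vs 7] → A does not strictly dominate B (column Y: 2 ≤ 2)
  A vs C: [4 vs 2, 2 vs 4, 7 vs 1] → A does not strictly dominate C (column Y: 2 ≤ 4)
  B vs A: [3 vs 4, 2 vs 2, 7 vs 7] → B does not strictly dominate A (column X: 3 ≤ 4)
  B vs C: [3 vs 2, 2 vs 4, 7 vs 1] → B does not strictly dominate C (column Y: 2 ≤ 4)
  C vs A: [2 vs 4, 4 vs 2, 1 vs 7] → C does not strictly dominate A (column X: 2 ≤ 4)
  C vs B: [2 vs 3, 4 vs 2, 1 vs 7] → C does not strictly dominate B (column X: 2 ≤ 3)
No single strategy strictly dominates all others → no strictly dominant strategy.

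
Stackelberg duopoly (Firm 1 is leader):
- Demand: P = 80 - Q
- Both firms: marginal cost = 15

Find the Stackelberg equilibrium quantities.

q₁* (leader) = 32.5, q₂* (follower) = 16.25

Work:
Follower's reaction: q₂ = (a - c - q₁)/2
Leader substitutes: π₁ = q₁·(a - q₁ - (a-c-q₁)/2 - c)
FOC: q₁* = (80 - 15)/2 = 32.50
Then: q₂* = (80 - 15 - 32.5)/2 = 16.25
Leader has first-mover advantage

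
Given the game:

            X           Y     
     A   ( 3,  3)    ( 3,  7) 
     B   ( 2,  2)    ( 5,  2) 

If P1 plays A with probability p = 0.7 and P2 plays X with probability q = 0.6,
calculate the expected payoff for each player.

E[P1] = 3.06, E[P2] = 3.82

Work:
E[P1] = p·q·π₁(A,X) + p·(1-q)·π₁(A,Y) + (1-p)·q·π₁(B,X) + (1-p)·(1-q)·π₁(B,Y)
= 0.7·0.6·3 + 0.7·0.4·3 + 0.3·0.6·2 + 0.3·0.4·5
= 3.06

E[P2] = 3.82 (similar calculation)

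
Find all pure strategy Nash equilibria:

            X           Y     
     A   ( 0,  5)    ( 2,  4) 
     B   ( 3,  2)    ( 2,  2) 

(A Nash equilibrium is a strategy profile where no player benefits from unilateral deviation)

Nash equilibrium: (B, X), (B, Y)

Work:
Best responses:
  P1 vs X: payoffs [0, 3] → best response B (payoff 3)
  P1 vs Y: payoffs [2, 2] → best response A/B (payoff 2)
  P2 vs A: payoffs [5, 4] → best response X (payoff 5)
  P2 vs B: payoffs [2, 2] → best response X/Y (payoff 2)
Mutual best responses: (B,X), (B,Y) → Nash equilibria.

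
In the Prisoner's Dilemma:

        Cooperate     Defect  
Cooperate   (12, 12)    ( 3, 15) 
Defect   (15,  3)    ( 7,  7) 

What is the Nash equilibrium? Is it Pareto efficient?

(Defect, Defect) is NE; not Pareto efficient

Work:
Defect dominates Cooperate for both players:
If P2 cooperates: Defect (15) > Cooperate (12)
If P2 defects: Defect (7) > Cooperate (3)
NE: (Defect, Defect) with payoff (7, 7)
But (Cooperate, Cooperate) = (12, 12) Pareto dominates (7, 7)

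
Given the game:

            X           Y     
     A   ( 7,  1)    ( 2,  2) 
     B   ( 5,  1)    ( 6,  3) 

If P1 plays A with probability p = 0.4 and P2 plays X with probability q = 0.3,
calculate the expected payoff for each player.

E[P1] = 4.82, E[P2] = 2.12

Work:
E[P1] = p·q·π₁(A,X) + p·(1-q)·π₁(A,Y) + (1-p)·q·π₁(B,X) + (1-p)·(1-q)·π₁(B,Y)
= 0.4·0.3·7 + 0.4·0.7·2 + 0.6·0.3·5 + 0.6·0.7·6
= 4.82

E[P2] = 2.12 (similar calculation)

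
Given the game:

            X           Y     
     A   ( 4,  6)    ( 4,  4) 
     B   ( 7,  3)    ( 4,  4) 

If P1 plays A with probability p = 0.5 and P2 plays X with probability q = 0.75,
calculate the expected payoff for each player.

E[P1] = 5.125, E[P2] = 4.375

Work:
E[P1] = p·q·π₁(A,X) + p·(1-q)·π₁(A,Y) + (1-p)·q·π₁(B,X) + (1-p)·(1-q)·π₁(B,Y)
= 0.5·0.75·4 + 0.5·0.25·4 + 0.5·0.75·7 + 0.5·0.25·4
= 5.125

E[P2] = 4.375 (similar calculation)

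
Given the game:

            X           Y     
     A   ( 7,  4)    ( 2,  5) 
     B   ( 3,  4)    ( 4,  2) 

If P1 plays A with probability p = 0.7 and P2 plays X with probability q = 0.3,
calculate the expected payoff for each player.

E[P1] = 3.56, E[P2] = 4.07

Work:
E[P1] = p·q·π₁(A,X) + p·(1-q)·π₁(A,Y) + (1-p)·q·π₁(B,X) + (1-p)·(1-q)·π₁(B,Y)
= 0.7·0.3·7 + 0.7·0.7·2 + 0.3·0.3·3 + 0.3·0.7·4
= 3.56

E[P2] = 4.07 (similar calculation)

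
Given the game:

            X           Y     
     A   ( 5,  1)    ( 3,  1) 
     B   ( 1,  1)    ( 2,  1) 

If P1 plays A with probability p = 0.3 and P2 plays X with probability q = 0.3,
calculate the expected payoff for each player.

E[P1] = 2.27, E[P2] = 1.0

Work:
E[P1] = p·q·π₁(A,X) + p·(1-q)·π₁(A,Y) + (1-p)·q·π₁(B,X) + (1-p)·(1-q)·π₁(B,Y)
= 0.3·0.3·5 + 0.3·0.7·3 + 0.7·0.3·1 + 0.7·0.7·2
= 2.27

E[P2] = 1.0 (similar calculation)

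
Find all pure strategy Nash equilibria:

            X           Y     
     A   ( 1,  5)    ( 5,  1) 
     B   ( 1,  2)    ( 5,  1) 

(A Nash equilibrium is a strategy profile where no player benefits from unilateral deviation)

Nash equilibrium: (A, X), (B, X)

Work:
Best responses:
  P1 vs X: payoffs [1, 1] → best response A/B (payoff 1)
  P1 vs Y: payoffs [5, 5] → best response A/B (payoff 5)
  P2 vs A: payoffs [5, 1] → best response X (payoff 5)
  P2 vs B: payoffs [2, 1] → best response X (payoff 2)
Mutual best responses: (A,X), (B,X) → Nash equilibria.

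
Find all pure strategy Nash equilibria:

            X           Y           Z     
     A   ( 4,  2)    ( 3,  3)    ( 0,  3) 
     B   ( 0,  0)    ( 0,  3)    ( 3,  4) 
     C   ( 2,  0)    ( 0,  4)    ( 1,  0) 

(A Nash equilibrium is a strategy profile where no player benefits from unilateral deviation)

Nash equilibrium: (A, Y), (B, Z)

Work:
Best responses:
  P1 vs X: payoffs [4, 0, 2] → best response A (payoff 4)
  P1 vs Y: payoffs [3, 0, 0] → best response A (payoff 3)
  P1 vs Z: payoffs [0, 3, 1] → best response B (payoff 3)
  P2 vs A: payoffs [2, 3, 3] → best response Y/Z (payoff 3)
  P2 vs B: payoffs [0, 3, 4] → best response Z (payoff 4)
  P2 vs C: payoffs [0, 4, 0] → best response Y (payoff 4)
Mutual best responses: (A,Y), (B,Z) → Nash equilibria.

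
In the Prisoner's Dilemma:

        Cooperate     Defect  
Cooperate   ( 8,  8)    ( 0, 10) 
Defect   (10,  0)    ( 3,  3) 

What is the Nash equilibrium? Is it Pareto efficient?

(Defect, Defect) is NE; not Pareto efficient

Work:
Defect dominates Cooperate for both players:
If P2 cooperates: Defect (10) > Cooperate (8)
If P2 defects: Defect (3) > Cooperate (0)
NE: (Defect, Defect) with payoff (3, 3)
But (Cooperate, Cooperate) = (8, 8) Pareto dominates (3, 3)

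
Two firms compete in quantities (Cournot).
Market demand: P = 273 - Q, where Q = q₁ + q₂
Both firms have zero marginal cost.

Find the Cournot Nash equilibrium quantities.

q₁* = q₂* = 91.0; P* = 91.0

Work:
Profit: π_i = P·q_i = (a - q_i - q_j)·q_i
FOC: ∂π_i/∂q_i = a - 2q_i - q_j = 0
Reaction function: q_i = (273 - q_j)/2
Symmetry: q* = 273/3 = 91.0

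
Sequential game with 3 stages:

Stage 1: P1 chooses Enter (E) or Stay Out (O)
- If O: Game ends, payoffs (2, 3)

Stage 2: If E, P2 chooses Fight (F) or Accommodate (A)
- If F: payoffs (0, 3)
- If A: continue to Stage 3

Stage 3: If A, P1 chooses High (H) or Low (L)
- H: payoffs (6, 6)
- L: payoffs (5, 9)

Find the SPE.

SPE: (E, A, H); Outcome (6, 6)

Work:
Stage 3: P1 chooses H (6 vs 5)
Stage 2: P2: F->3, A->6 (anticipating H). Choose A
Stage 1: P1: O->2, E->6 (anticipating A, H). Choose E
SPE path: E -> A -> H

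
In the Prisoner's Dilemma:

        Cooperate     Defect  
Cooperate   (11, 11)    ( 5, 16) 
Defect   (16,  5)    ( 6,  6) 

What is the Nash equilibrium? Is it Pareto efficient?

(Defect, Defect) is NE; not Pareto efficient

Work:
Defect dominates Cooperate for both players:
If P2 cooperates: Defect (16) > Cooperate (11)
If P2 defects: Defect (6) > Cooperate (5)
NE: (Defect, Defect) with payoff (6, 6)
But (Cooperate, Cooperate) = (11, 11) Pareto dominates (6, 6)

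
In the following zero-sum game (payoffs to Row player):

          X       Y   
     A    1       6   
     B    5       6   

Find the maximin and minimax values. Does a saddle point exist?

Maximin = 5, Minimax = 5, Saddle: True

Work:
Row minimums: [1, 5] → maximin = 5
Column maximums: [5, 6] → minimax = 5
Saddle point exists! Game value = 5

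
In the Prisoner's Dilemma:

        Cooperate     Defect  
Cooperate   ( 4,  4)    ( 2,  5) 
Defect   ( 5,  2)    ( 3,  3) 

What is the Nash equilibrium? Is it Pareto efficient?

(Defect, Defect) is NE; not Pareto efficient

Work:
Defect dominates Cooperate for both players:
If P2 cooperates: Defect (5) > Cooperate (4)
If P2 defects: Defect (3) > Cooperate (2)
NE: (Defect, Defect) with payoff (3, 3)
But (Cooperate, Cooperate) = (4, 4) Pareto dominates (3, 3)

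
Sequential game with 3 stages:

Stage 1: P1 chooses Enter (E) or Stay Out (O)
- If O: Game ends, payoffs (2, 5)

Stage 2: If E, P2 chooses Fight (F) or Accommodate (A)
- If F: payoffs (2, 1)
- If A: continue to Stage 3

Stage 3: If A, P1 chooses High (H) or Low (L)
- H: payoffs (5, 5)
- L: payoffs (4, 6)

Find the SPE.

SPE: (E, A, H); Outcome (5, 5)

Work:
Stage 3: P1 chooses H (5 vs 4)
Stage 2: P2: F->1, A->5 (anticipating H). Choose A
Stage 1: P1: O->2, E->5 (anticipating A, H). Choose E
SPE path: E -> A -> H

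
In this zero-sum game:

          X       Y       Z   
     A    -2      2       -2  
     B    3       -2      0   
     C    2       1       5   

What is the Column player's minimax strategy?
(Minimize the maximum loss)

Column should play Y, value = 2

Work:
Column player minimizes Row's maximum payoff:
Column X: max payoff to Row = 3
Column Y: max payoff to Row = 2
Column Z: max payoff to Row = 5
Minimum is 2, achieved by column Y.
Minimax strategy: Y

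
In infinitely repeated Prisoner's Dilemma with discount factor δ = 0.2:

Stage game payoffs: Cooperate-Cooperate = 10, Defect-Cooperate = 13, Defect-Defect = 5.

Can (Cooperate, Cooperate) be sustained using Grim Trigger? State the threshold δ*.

δ* = 0.375; since δ = 0.2 < 0.375, cooperation cannot be sustained

Work:
For Grim Trigger:
Cooperate forever: 10/(1-δ)
Defect then punished: 13 + 5·δ/(1-δ)
Need: 10/(1-δ) ≥ 13 + 5·δ/(1-δ)
Solving: δ ≥ (T-R)/(T-P) = (13-10)/(13-5) = 0.375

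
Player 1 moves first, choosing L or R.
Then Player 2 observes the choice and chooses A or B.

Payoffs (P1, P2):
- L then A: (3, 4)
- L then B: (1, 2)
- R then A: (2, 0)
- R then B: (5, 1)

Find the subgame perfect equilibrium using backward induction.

P1 plays R, P2 plays A after L and B after R; Payoff (5, 1)

Work:
Backward induction:
After L: P2 chooses A → P1 gets 3
After R: P2 chooses B → P1 gets 5
P1 chooses R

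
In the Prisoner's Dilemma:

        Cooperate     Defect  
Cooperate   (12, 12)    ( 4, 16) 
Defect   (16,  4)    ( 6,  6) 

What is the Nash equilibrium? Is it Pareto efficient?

(Defect, Defect) is NE; not Pareto efficient

Work:
Defect dominates Cooperate for both players:
If P2 cooperates: Defect (16) > Cooperate (12)
If P2 defects: Defect (6) > Cooperate (4)
NE: (Defect, Defect) with payoff (6, 6)
But (Cooperate, Cooperate) = (12, 12) Pareto dominates (6, 6)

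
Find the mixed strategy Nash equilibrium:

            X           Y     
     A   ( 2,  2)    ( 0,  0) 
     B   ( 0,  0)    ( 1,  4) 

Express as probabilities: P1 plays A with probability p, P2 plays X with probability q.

p = 0.6667, q = 0.3333

Work:
Find probabilities that make opponent indifferent:
P2 chooses q to make P1 indifferent between A and B
P1 chooses p to make P2 indifferent between X and Y
Mixed NE: P1 plays (A: 0.6667, B: 0.3333), P2 plays (X: 0.3333, Y: 0.6667)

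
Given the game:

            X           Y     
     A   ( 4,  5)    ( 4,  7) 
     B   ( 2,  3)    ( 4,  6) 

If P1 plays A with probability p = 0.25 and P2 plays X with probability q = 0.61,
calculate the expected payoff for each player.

E[P1] = 3.085, E[P2] = 4.5725

Work:
E[P1] = p·q·π₁(A,X) + p·(1-q)·π₁(A,Y) + (1-p)·q·π₁(B,X) + (1-p)·(1-q)·π₁(B,Y)
= 0.25·0.61·4 + 0.25·0.39·4 + 0.75·0.61·2 + 0.75·0.39·4
= 3.085

E[P2] = 4.5725 (similar calculation)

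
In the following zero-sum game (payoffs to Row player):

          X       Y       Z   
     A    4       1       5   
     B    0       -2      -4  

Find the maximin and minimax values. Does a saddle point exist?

Maximin = 1, Minimax = 1, Saddle: True

Work:
Row minimums: [1, -4] → maximin = 1
Column maximums: [4, 1, 5] → minimax = 1
Saddle point exists! Game value = 1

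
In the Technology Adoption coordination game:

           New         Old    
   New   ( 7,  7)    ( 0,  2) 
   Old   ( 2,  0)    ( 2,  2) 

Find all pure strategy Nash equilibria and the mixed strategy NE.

Pure NE: (New, New) and (Old, Old); Mixed NE: p = 0.2857, q = 0.2857

Work:
Check pure NE:
(New, New): (7, 7) - no unilateral deviation beneficial
(Old, Old): (2, 2) - no unilateral deviation beneficial
Mixed NE: P1 plays New with p = 0.2857, P2 plays New with q = 0.2857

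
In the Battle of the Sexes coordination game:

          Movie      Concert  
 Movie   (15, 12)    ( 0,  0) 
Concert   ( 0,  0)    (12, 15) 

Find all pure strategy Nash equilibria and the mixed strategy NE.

Pure NE: (Movie, Movie) and (Concert, Concert); Mixed NE: p = 0.5556, q = 0.4444

Work:
Check pure NE:
(Movie, Movie): (15, 12) - no unilateral deviation beneficial
(Concert, Concert): (12, 15) - no unilateral deviation beneficial
Mixed NE: P1 plays Movie with p = 0.5556, P2 plays Movie with q = 0.4444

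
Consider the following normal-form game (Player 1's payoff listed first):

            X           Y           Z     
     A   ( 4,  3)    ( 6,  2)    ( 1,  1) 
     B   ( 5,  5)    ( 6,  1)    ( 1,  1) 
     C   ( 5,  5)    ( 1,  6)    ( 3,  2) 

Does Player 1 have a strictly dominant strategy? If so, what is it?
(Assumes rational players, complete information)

No strictly dominant strategy exists for Player 1

Work:
A strategy strictly dominates another if it gives a strictly higher payoff against every opponent action. Compare each pair of P1's strategies column-by-column:
  A vs B: [4 vs 5, 6 vs 6, 1 vs 1] → A does not strictly dominate B (column X: 4 ≤ 5)
  A vs C: [4 vs 5, 6 vs 1, 1 vs 3] → A does not strictly dominate C (column X: 4 ≤ 5)
  B vs A: [5 vs 4, 6 vs 6, 1 vs 1] → B does not strictly dominate A (column Y: 6 ≤ 6)
  B vs C: [5 vs 5, 6 vs 1, 1 vs 3] → B does not strictly dominate C (column X: 5 ≤ 5)
  C vs A: [5 vs 4, 1 vs 6, 3 vs 1] → C does not strictly dominate A (column Y: 1 ≤ 6)
  C vs B: [5 vs 5, 1 vs 6, 3 vs 1] → C does not strictly dominate B (column X: 5 ≤ 5)
No single strategy strictly dominates all others → no strictly dominant strategy.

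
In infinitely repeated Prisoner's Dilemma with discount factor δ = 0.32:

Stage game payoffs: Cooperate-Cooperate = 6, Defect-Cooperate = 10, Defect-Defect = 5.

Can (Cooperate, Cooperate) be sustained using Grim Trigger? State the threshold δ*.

δ* = 0.8; since δ = 0.32 < 0.8, cooperation cannot be sustained

Work:
For Grim Trigger:
Cooperate forever: 6/(1-δ)
Defect then punished: 10 + 5·δ/(1-δ)
Need: 6/(1-δ) ≥ 10 + 5·δ/(1-δ)
Solving: δ ≥ (T-R)/(T-P) = (10-6)/(10-5) = 0.8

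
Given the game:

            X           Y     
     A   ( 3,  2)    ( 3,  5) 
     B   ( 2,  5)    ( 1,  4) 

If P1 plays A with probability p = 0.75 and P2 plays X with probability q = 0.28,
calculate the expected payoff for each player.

E[P1] = 2.57, E[P2] = 4.19

Work:
E[P1] = p·q·π₁(A,X) + p·(1-q)·π₁(A,Y) + (1-p)·q·π₁(B,X) + (1-p)·(1-q)·π₁(B,Y)
= 0.75·0.28·3 + 0.75·0.72·3 + 0.25·0.28·2 + 0.25·0.72·1
= 2.57

E[P2] = 4.19 (similar calculation)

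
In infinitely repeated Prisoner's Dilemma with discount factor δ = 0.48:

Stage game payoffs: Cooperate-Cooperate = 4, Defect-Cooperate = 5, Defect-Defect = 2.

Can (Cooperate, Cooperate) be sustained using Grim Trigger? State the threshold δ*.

δ* = 0.3333; since δ = 0.48 ≥ 0.3333, cooperation can be sustained

Work:
For Grim Trigger:
Cooperate forever: 4/(1-δ)
Defect then punished: 5 + 2·δ/(1-δ)
Need: 4/(1-δ) ≥ 5 + 2·δ/(1-δ)
Solving: δ ≥ (T-R)/(T-P) = (5-4)/(5-2) = 0.3333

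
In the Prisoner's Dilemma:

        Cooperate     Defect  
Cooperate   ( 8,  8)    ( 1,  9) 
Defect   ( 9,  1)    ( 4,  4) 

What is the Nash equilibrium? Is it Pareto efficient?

(Defect, Defect) is NE; not Pareto efficient

Work:
Defect dominates Cooperate for both players:
If P2 cooperates: Defect (9) > Cooperate (8)
If P2 defects: Defect (4) > Cooperate (1)
NE: (Defect, Defect) with payoff (4, 4)
But (Cooperate, Cooperate) = (8, 8) Pareto dominates (4, 4)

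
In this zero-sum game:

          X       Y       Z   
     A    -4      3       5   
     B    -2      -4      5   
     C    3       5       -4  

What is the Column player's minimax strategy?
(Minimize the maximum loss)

Column should play X, value = 3

Work:
Column player minimizes Row's maximum payoff:
Column X: max payoff to Row = 3
Column Y: max payoff to Row = 5
Column Z: max payoff to Row = 5
Minimum is 3, achieved by column X.
Minimax strategy: X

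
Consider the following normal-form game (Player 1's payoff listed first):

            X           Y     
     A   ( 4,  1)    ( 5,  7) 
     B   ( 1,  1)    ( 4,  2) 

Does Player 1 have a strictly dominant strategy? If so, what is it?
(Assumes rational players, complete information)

Yes, Player 1's strictly dominant strategy is A

Work:
A strategy strictly dominates another if it gives a strictly higher payoff against every opponent action. Compare each pair of P1's strategies column-by-column:
  A vs B: [4 vs 1, 5 vs 4] → A strictly dominates B
  B vs A: [1 vs 4, 4 vs 5] → B does not strictly dominate A (column X: 1 ≤ 4)
A strictly dominates every other strategy → strictly dominant.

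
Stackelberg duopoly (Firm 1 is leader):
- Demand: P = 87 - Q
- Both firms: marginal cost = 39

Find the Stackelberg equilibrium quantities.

q₁* (leader) = 24.0, q₂* (follower) = 12.0

Work:
Follower's reaction: q₂ = (a - c - q₁)/2
Leader substitutes: π₁ = q₁·(a - q₁ - (a-c-q₁)/2 - c)
FOC: q₁* = (87 - 39)/2 = 24.00
Then: q₂* = (87 - 39 - 24.0)/2 = 12.00
Leader has first-mover advantage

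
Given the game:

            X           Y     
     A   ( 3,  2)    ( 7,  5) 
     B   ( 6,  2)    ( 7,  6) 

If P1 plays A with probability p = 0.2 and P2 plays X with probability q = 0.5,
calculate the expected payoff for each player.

E[P1] = 6.2, E[P2] = 3.9

Work:
E[P1] = p·q·π₁(A,X) + p·(1-q)·π₁(A,Y) + (1-p)·q·π₁(B,X) + (1-p)·(1-q)·π₁(B,Y)
= 0.2·0.5·3 + 0.2·0.5·7 + 0.8·0.5·6 + 0.8·0.5·7
= 6.2

E[P2] = 3.9 (similar calculation)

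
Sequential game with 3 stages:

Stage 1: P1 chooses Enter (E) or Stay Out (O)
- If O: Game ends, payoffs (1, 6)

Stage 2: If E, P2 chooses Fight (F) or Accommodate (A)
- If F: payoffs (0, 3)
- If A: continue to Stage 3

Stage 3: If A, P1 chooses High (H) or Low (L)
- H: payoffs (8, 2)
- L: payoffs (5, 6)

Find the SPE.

SPE: (O, F, H); Outcome (1, 6)

Work:
Stage 3: P1 chooses H (8 vs 5)
Stage 2: P2: F->3, A->2 (anticipating H). Choose F
Stage 1: P1: O->1, E->0 (anticipating F, H). Choose O
SPE path: O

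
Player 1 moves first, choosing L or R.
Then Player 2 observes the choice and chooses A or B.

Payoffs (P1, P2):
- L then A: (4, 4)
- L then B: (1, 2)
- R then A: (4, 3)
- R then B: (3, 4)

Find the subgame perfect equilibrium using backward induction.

P1 plays L, P2 plays A after L and B after R; Payoff (4, 4)

Work:
Backward induction:
After L: P2 chooses A → P1 gets 4
After R: P2 chooses B → P1 gets 3
P1 chooses L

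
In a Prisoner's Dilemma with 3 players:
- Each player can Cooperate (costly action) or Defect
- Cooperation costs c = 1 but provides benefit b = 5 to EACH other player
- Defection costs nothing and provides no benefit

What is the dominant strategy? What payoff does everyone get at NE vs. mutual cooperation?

Dominant: Defect; NE payoff = 0; Coop payoff = 9

Work:
Defect dominates (saves cost c = 1, benefit to others is external)
NE: All defect → everyone gets 0
If all cooperate: each receives (2)×5 - 1 = 9
Social dilemma: 9 > 0 but NE gives 0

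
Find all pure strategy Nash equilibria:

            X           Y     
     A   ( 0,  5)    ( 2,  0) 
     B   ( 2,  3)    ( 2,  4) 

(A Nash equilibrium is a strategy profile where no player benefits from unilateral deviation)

Nash equilibrium: (B, Y)

Work:
Best responses:
  P1 vs X: payoffs [0, 2] → best response B (payoff 2)
  P1 vs Y: payoffs [2, 2] → best response A/B (payoff 2)
  P2 vs A: payoffs [5, 0] → best response X (payoff 5)
  P2 vs B: payoffs [3, 4] → best response Y (payoff 4)
Mutual best responses: (B,Y) → Nash equilibria.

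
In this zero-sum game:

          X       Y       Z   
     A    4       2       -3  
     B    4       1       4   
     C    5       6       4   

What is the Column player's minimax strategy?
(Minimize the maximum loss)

Column should play Z, value = 4

Work:
Column player minimizes Row's maximum payoff:
Column X: max payoff to Row = 5
Column Y: max payoff to Row = 6
Column Z: max payoff to Row = 4
Minimum is 4, achieved by column Z.
Minimax strategy: Z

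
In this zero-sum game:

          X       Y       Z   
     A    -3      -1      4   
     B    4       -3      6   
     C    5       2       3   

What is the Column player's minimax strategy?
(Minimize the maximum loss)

Column should play Y, value = 2

Work:
Column player minimizes Row's maximum payoff:
Column X: max payoff to Row = 5
Column Y: max payoff to Row = 2
Column Z: max payoff to Row = 6
Minimum is 2, achieved by column Y.
Minimax strategy: Y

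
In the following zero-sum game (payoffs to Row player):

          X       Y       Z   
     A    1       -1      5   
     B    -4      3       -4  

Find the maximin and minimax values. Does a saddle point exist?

Maximin = -1, Minimax = 1, Saddle: False

Work:
Row minimums: [-1, -4] → maximin = -1
Column maximums: [1, 3, 5] → minimax = 1
No saddle point (maximin ≠ minimax). Mixed strategy needed.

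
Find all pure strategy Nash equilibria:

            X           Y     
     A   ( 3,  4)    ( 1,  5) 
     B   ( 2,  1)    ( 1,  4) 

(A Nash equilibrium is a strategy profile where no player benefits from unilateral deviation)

Nash equilibrium: (A, Y), (B, Y)

Work:
Best responses:
  P1 vs X: payoffs [3, 2] → best response A (payoff 3)
  P1 vs Y: payoffs [1, 1] → best response A/B (payoff 1)
  P2 vs A: payoffs [4, 5] → best response Y (payoff 5)
  P2 vs B: payoffs [1, 4] → best response Y (payoff 4)
Mutual best responses: (A,Y), (B,Y) → Nash equilibria.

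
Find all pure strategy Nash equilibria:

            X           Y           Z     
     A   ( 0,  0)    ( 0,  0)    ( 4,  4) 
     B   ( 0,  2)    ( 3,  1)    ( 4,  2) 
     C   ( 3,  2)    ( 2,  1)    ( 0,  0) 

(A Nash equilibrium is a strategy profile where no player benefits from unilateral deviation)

Nash equilibrium: (A, Z), (B, Z), (C, X)

Work:
Best responses:
  P1 vs X: payoffs [0, 0, 3] → best response C (payoff 3)
  P1 vs Y: payoffs [0, 3, 2] → best response B (payoff 3)
  P1 vs Z: payoffs [4, 4, 0] → best response A/B (payoff 4)
  P2 vs A: payoffs [0, 0, 4] → best response Z (payoff 4)
  P2 vs B: payoffs [2, 1, 2] → best response X/Z (payoff 2)
  P2 vs C: payoffs [2, 1, 0] → best response X (payoff 2)
Mutual best responses: (A,Z), (B,Z), (C,X) → Nash equilibria.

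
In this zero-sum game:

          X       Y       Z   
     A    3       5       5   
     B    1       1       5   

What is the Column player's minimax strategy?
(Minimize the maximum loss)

Column should play X, value = 3

Work:
Column player minimizes Row's maximum payoff:
Column X: max payoff to Row = 3
Column Y: max payoff to Row = 5
Column Z: max payoff to Row = 5
Minimum is 3, achieved by column X.
Minimax strategy: X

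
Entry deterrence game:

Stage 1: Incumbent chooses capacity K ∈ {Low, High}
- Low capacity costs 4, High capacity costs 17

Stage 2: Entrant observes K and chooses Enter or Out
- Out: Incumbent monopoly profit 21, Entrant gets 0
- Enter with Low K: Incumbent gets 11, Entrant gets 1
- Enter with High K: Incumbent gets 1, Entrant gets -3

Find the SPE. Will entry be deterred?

SPE: (Low, Enter|Low, Out|High); Entry not deterred. Incumbent net profit = 7, Entrant gets 1

Work:
After Low K: Entrant enters (1 > 0)
After High K: Entrant stays out (-3 < 0)
Incumbent: Low → 11−4=7, High → 21−17=4
Incumbent chooses Low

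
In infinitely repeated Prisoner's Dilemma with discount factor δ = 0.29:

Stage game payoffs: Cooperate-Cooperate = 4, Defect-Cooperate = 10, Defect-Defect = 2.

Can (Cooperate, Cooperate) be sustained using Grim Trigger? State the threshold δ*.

δ* = 0.75; since δ = 0.29 < 0.75, cooperation cannot be sustained

Work:
For Grim Trigger:
Cooperate forever: 4/(1-δ)
Defect then punished: 10 + 2·δ/(1-δ)
Need: 4/(1-δ) ≥ 10 + 2·δ/(1-δ)
Solving: δ ≥ (T-R)/(T-P) = (10-4)/(10-2) = 0.75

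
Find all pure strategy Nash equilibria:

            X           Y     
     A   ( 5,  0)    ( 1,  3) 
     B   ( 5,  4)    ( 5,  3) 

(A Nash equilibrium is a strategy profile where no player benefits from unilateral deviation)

Nash equilibrium: (B, X)

Work:
Best responses:
  P1 vs X: payoffs [5, 5] → best response A/B (payoff 5)
  P1 vs Y: payoffs [1, 5] → best response B (payoff 5)
  P2 vs A: payoffs [0, 3] → best response Y (payoff 3)
  P2 vs B: payoffs [4, 3] → best response X (payoff 4)
Mutual best responses: (B,X) → Nash equilibria.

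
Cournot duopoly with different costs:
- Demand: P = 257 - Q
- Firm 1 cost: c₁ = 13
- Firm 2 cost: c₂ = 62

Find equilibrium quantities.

q₁* = 97.67, q₂* = 48.67

Work:
Reaction: q₁ = (257 - 13 - q₂)/2
Reaction: q₂ = (257 - 62 - q₁)/2
Solve simultaneously:
q₁* = (257 - 2×13 + 62)/3 = 97.67
q₂* = (257 - 2×62 + 13)/3 = 48.67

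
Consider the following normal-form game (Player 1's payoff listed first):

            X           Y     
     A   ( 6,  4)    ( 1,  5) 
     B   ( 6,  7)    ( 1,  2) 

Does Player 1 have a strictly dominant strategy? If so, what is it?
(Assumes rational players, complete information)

No strictly dominant strategy exists for Player 1

Work:
A strategy strictly dominates another if it gives a strictly higher payoff against every opponent action. Compare each pair of P1's strategies column-by-column:
  A vs B: [6 vs 6, 1 vs 1] → A does not strictly dominate B (column X: 6 ≤ 6)
  B vs A: [6 vs 6, 1 vs 1] → B does not strictly dominate A (column X: 6 ≤ 6)
No single strategy strictly dominates all others → no strictly dominant strategy.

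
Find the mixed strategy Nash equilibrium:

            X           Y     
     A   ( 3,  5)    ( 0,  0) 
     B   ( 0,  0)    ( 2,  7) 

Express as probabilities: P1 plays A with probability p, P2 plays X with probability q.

p = 0.5833, q = 0.4

Work:
Find probabilities that make opponent indifferent:
P2 chooses q to make P1 indifferent between A and B
P1 chooses p to make P2 indifferent between X and Y
Mixed NE: P1 plays (A: 0.5833, B: 0.4167), P2 plays (X: 0.4, Y: 0.6)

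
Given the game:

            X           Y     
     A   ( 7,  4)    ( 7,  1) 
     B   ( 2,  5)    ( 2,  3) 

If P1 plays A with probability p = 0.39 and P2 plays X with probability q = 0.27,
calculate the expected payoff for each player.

E[P1] = 3.95, E[P2] = 2.8653

Work:
E[P1] = p·q·π₁(A,X) + p·(1-q)·π₁(A,Y) + (1-p)·q·π₁(B,X) + (1-p)·(1-q)·π₁(B,Y)
= 0.39·0.27·7 + 0.39·0.73·7 + 0.61·0.27·2 + 0.61·0.73·2
= 3.95

E[P2] = 2.8653 (similar calculation)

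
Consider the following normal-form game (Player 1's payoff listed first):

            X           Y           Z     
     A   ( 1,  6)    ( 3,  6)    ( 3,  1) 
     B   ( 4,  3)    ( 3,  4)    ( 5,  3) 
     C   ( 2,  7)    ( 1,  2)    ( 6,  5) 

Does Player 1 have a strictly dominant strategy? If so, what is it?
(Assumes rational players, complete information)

No strictly dominant strategy exists for Player 1

Work:
A strategy strictly dominates another if it gives a strictly higher payoff against every opponent action. Compare each pair of P1's strategies column-by-column:
  A vs B: [1 vs 4, 3 vs 3, 3 vs 5] → A does not strictly dominate B (column X: 1 ≤ 4)
  A vs C: [1 vs 2, 3 vs 1, 3 vs 6] → A does not strictly dominate C (column X: 1 ≤ 2)
  B vs A: [4 vs 1, 3 vs 3, 5 vs 3] → B does not strictly dominate A (column Y: 3 ≤ 3)
  B vs C: [4 vs 2, 3 vs 1, 5 vs 6] → B does not strictly dominate C (column Z: 5 ≤ 6)
  C vs A: [2 vs 1, 1 vs 3, 6 vs 3] → C does not strictly dominate A (column Y: 1 ≤ 3)
  C vs B: [2 vs 4, 1 vs 3, 6 vs 5] → C does not strictly dominate B (column X: 2 ≤ 4)
No single strategy strictly dominates all others → no strictly dominant strategy.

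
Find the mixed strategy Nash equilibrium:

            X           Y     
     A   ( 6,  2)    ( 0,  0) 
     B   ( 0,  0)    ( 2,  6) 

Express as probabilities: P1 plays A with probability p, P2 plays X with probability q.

p = 0.75, q = 0.25

Work:
Find probabilities that make opponent indifferent:
P2 chooses q to make P1 indifferent between A and B
P1 chooses p to make P2 indifferent between X and Y
Mixed NE: P1 plays (A: 0.75, B: 0.25), P2 plays (X: 0.25, Y: 0.75)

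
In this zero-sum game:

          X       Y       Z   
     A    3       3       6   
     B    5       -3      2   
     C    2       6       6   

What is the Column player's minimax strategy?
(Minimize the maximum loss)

Column should play X, value = 5

Work:
Column player minimizes Row's maximum payoff:
Column X: max payoff to Row = 5
Column Y: max payoff to Row = 6
Column Z: max payoff to Row = 6
Minimum is 5, achieved by column X.
Minimax strategy: X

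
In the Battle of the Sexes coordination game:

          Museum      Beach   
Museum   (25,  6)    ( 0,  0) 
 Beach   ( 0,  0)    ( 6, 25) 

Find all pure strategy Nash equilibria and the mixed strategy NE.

Pure NE: (Museum, Museum) and (Beach, Beach); Mixed NE: p = 0.8065, q = 0.1935

Work:
Check pure NE:
(Museum, Museum): (25, 6) - no unilateral deviation beneficial
(Beach, Beach): (6, 25) - no unilateral deviation beneficial
Mixed NE: P1 plays Museum with p = 0.8065, P2 plays Museum with q = 0.1935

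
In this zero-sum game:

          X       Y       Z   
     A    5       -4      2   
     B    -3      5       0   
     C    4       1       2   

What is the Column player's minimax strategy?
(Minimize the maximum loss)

Column should play Z, value = 2

Work:
Column player minimizes Row's maximum payoff:
Column X: max payoff to Row = 5
Column Y: max payoff to Row = 5
Column Z: max payoff to Row = 2
Minimum is 2, achieved by column Z.
Minimax strategy: Z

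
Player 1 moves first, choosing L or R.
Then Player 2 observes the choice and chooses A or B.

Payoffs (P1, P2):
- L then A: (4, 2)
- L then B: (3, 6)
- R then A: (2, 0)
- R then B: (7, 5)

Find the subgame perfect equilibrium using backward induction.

P1 plays R, P2 plays B after L and B after R; Payoff (7, 5)

Work:
Backward induction:
After L: P2 chooses B → P1 gets 3
After R: P2 chooses B → P1 gets 7
P1 chooses R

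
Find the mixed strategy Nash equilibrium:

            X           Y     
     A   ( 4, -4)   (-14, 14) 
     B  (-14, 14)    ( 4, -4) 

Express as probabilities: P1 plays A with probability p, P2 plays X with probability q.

p = 0.5, q = 0.5

Work:
Find probabilities that make opponent indifferent:
P2 chooses q to make P1 indifferent between A and B
P1 chooses p to make P2 indifferent between X and Y
Mixed NE: P1 plays (A: 0.5, B: 0.5), P2 plays (X: 0.5, Y: 0.5)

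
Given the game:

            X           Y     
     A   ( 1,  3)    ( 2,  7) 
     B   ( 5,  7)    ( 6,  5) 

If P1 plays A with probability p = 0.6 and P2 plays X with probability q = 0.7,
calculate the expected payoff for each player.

E[P1] = 2.9, E[P2] = 5.08

Work:
E[P1] = p·q·π₁(A,X) + p·(1-q)·π₁(A,Y) + (1-p)·q·π₁(B,X) + (1-p)·(1-q)·π₁(B,Y)
= 0.6·0.7·1 + 0.6·0.3·2 + 0.4·0.7·5 + 0.4·0.3·6
= 2.9

E[P2] = 5.08 (similar calculation)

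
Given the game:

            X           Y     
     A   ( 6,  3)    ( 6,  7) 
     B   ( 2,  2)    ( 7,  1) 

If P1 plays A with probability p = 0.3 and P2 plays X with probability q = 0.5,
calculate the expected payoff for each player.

E[P1] = 4.95, E[P2] = 2.55

Work:
E[P1] = p·q·π₁(A,X) + p·(1-q)·π₁(A,Y) + (1-p)·q·π₁(B,X) + (1-p)·(1-q)·π₁(B,Y)
= 0.3·0.5·6 + 0.3·0.5·6 + 0.7·0.5·2 + 0.7·0.5·7
= 4.95

E[P2] = 2.55 (similar calculation)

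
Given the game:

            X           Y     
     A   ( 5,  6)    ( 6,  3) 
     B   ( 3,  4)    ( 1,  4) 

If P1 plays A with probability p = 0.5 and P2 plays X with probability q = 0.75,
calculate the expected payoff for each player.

E[P1] = 3.875, E[P2] = 4.625

Work:
E[P1] = p·q·π₁(A,X) + p·(1-q)·π₁(A,Y) + (1-p)·q·π₁(B,X) + (1-p)·(1-q)·π₁(B,Y)
= 0.5·0.75·5 + 0.5·0.25·6 + 0.5·0.75·3 + 0.5·0.25·1
= 3.875

E[P2] = 4.625 (similar calculation)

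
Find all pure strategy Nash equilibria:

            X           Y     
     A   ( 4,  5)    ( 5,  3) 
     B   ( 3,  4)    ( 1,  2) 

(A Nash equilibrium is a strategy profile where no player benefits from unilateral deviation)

Nash equilibrium: (A, X)

Work:
Best responses:
  P1 vs X: payoffs [4, 3] → best response A (payoff 4)
  P1 vs Y: payoffs [5, 1] → best response A (payoff 5)
  P2 vs A: payoffs [5, 3] → best response X (payoff 5)
  P2 vs B: payoffs [4, 2] → best response X (payoff 4)
Mutual best responses: (A,X) → Nash equilibria.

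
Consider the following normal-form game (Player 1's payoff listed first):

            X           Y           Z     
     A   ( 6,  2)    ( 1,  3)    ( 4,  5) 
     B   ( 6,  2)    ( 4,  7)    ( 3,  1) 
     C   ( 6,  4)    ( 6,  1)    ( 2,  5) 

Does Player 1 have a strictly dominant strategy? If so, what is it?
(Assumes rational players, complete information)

No strictly dominant strategy exists for Player 1

Work:
A strategy strictly dominates another if it gives a strictly higher payoff against every opponent action. Compare each pair of P1's strategies column-by-column:
  A vs B: [6 vs 6, 1 vs 4, 4 vs 3] → A does not strictly dominate B (column X: 6 ≤ 6)
  A vs C: [6 vs 6, 1 vs 6, 4 vs 2] → A does not strictly dominate C (column X: 6 ≤ 6)
  B vs A: [6 vs 6, 4 vs 1, 3 vs 4] → B does not strictly dominate A (column X: 6 ≤ 6)
  B vs C: [6 vs 6, 4 vs 6, 3 vs 2] → B does not strictly dominate C (column X: 6 ≤ 6)
  C vs A: [6 vs 6, 6 vs 1, 2 vs 4] → C does not strictly dominate A (column X: 6 ≤ 6)
  C vs B: [6 vs 6, 6 vs 4, 2 vs 3] → C does not strictly dominate B (column X: 6 ≤ 6)
No single strategy strictly dominates all others → no strictly dominant strategy.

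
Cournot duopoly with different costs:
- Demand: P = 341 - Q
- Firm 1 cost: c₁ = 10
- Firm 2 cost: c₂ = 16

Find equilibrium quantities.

q₁* = 112.33, q₂* = 106.33

Work:
Reaction: q₁ = (341 - 10 - q₂)/2
Reaction: q₂ = (341 - 16 - q₁)/2
Solve simultaneously:
q₁* = (341 - 2×10 + 16)/3 = 112.33
q₂* = (341 - 2×16 + 10)/3 = 106.33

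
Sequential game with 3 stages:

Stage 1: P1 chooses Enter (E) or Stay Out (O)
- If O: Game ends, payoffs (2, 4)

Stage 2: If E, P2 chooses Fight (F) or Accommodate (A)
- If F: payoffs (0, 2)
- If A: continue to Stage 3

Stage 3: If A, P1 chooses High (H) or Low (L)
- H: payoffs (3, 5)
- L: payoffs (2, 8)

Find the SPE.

SPE: (E, A, H); Outcome (3, 5)

Work:
Stage 3: P1 chooses H (3 vs 2)
Stage 2: P2: F->2, A->5 (anticipating H). Choose A
Stage 1: P1: O->2, E->3 (anticipating A, H). Choose E
SPE path: E -> A -> H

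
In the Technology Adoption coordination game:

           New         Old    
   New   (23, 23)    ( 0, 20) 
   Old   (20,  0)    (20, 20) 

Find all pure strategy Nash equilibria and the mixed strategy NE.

Pure NE: (New, New) and (Old, Old); Mixed NE: p = 0.8696, q = 0.8696

Work:
Check pure NE:
(New, New): (23, 23) - no unilateral deviation beneficial
(Old, Old): (20, 20) - no unilateral deviation beneficial
Mixed NE: P1 plays New with p = 0.8696, P2 plays New with q = 0.8696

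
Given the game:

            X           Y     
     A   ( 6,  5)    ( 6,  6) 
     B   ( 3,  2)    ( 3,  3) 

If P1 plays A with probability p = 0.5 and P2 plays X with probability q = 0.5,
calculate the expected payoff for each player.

E[P1] = 4.5, E[P2] = 4.0

Work:
E[P1] = p·q·π₁(A,X) + p·(1-q)·π₁(A,Y) + (1-p)·q·π₁(B,X) + (1-p)·(1-q)·π₁(B,Y)
= 0.5·0.5·6 + 0.5·0.5·6 + 0.5·0.5·3 + 0.5·0.5·3
= 4.5

E[P2] = 4.0 (similar calculation)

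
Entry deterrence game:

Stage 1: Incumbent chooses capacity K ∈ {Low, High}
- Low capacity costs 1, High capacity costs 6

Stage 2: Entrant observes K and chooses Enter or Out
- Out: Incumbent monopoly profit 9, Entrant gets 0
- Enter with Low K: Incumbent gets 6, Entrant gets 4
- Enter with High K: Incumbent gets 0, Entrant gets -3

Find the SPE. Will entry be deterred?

SPE: (Low, Enter|Low, Out|High); Entry not deterred. Incumbent net profit = 5, Entrant gets 4

Work:
After Low K: Entrant enters (4 > 0)
After High K: Entrant stays out (-3 < 0)
Incumbent: Low → 6−1=5, High → 9−6=3
Incumbent chooses Low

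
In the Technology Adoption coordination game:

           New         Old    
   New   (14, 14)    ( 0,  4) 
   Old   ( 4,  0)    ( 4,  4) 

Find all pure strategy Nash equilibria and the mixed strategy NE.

Pure NE: (New, New) and (Old, Old); Mixed NE: p = 0.2857, q = 0.2857

Work:
Check pure NE:
(New, New): (14, 14) - no unilateral deviation beneficial
(Old, Old): (4, 4) - no unilateral deviation beneficial
Mixed NE: P1 plays New with p = 0.2857, P2 plays New with q = 0.2857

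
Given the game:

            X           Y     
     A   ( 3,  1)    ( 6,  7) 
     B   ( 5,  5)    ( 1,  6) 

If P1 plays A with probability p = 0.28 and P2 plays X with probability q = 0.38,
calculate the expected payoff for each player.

E[P1] = 3.1752, E[P2] = 5.368

Work:
E[P1] = p·q·π₁(A,X) + p·(1-q)·π₁(A,Y) + (1-p)·q·π₁(B,X) + (1-p)·(1-q)·π₁(B,Y)
= 0.28·0.38·3 + 0.28·0.62·6 + 0.72·0.38·5 + 0.72·0.62·1
= 3.1752

E[P2] = 5.368 (similar calculation)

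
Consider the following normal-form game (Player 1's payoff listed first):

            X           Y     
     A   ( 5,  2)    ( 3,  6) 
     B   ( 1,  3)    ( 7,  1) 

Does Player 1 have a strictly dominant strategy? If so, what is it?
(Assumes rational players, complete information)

No strictly dominant strategy exists for Player 1

Work:
A strategy strictly dominates another if it gives a strictly higher payoff against every opponent action. Compare each pair of P1's strategies column-by-column:
  A vs B: [5 vs 1, 3 vs 7] → A does not strictly dominate B (column Y: 3 ≤ 7)
  B vs A: [1 vs 5, 7 vs 3] → B does not strictly dominate A (column X: 1 ≤ 5)
No single strategy strictly dominates all others → no strictly dominant strategy.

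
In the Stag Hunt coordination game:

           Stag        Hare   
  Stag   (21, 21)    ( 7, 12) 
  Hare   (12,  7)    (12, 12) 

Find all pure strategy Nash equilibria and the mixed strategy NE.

Pure NE: (Stag, Stag) and (Hare, Hare); Mixed NE: p = 0.3571, q = 0.3571

Work:
Check pure NE:
(Stag, Stag): (21, 21) - no unilateral deviation beneficial
(Hare, Hare): (12, 12) - no unilateral deviation beneficial
Mixed NE: P1 plays Stag with p = 0.3571, P2 plays Stag with q = 0.3571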